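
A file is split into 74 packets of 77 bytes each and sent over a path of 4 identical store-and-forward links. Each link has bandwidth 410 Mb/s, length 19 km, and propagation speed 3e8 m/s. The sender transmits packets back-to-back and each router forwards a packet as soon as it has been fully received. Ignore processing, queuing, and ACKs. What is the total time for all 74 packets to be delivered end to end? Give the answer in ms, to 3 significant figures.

0.369 ms

Per-hop transmission t_tx = L/R = 616/410000000 = 0.00150244 ms.
Per-hop propagation t_prop = 19000/300000000 = 0.0633333 ms.
Pipeline fill: first packet needs 4·t_tx to clear all hops; remaining 73 packets each add one t_tx.
Total = (4+74-1)·t_tx + 4·t_prop = 77·0.00150244 + 4·0.0633333 = 0.369 ms.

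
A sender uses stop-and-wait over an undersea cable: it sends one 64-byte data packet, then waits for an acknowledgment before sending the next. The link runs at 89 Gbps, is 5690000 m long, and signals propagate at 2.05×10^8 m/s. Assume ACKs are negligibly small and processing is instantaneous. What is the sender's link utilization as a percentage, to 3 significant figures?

0.0000104 %

t_tx = L/R = 512/89000000000 = 5.75281e-09 s.
t_prop = 5690000/2.05e+08 = 0.0277561 s; RTT = 0.0555122 s.
Cycle = t_tx + RTT = 0.0555122 s.
Utilization = t_tx / cycle = 5.75281e-09/0.0555122 = 0.0000104 %.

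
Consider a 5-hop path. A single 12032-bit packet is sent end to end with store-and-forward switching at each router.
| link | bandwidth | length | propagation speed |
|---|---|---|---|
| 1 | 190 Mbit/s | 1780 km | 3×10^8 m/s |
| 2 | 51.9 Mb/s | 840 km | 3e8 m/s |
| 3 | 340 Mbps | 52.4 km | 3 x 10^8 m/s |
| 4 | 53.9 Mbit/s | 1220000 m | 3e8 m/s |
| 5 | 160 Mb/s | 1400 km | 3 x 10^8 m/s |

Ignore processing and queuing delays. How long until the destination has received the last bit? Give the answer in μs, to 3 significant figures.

Transmission delays (L/R per hop): 63.3263, 231.83, 35.3882, 223.228, 75.2 μs; sum = 628.973 μs.
Propagation delays (d/s per hop): 5933.33, 2800, 174.667, 4066.67, 4666.67 μs; sum = 17641.3 μs.
End-to-end = 18300 μs.

18300 μs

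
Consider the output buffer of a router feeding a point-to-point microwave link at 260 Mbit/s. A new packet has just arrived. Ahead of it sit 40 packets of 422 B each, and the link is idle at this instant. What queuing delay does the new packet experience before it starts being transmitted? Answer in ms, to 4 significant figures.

0.5194 ms

Each queued packet: L/R = 3376/260000000 = 0.0129846 ms.
40 queued → 0.519385 ms.
Queuing delay = 0.5194 ms.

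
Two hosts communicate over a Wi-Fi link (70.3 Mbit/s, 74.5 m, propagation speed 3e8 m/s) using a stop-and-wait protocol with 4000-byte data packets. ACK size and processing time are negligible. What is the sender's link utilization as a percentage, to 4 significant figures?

t_tx = L/R = 32000/70300000 = 0.000455192 s.
t_prop = 74.5/300000000 = 2.48333e-07 s; RTT = 4.96667e-07 s.
Cycle = t_tx + RTT = 0.000455689 s.
Utilization = t_tx / cycle = 0.000455192/0.000455689 = 99.89 %.

99.89 %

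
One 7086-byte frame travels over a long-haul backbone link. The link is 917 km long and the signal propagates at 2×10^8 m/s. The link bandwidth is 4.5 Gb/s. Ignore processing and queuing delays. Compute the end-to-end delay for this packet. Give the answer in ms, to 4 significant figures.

4.598 ms

L = 7086 × 8 = 56688 bits.
Transmission delay = L/R = 56688 / 4500000000 = 0.0125973 ms.
Propagation delay = d/s = 917000 m / 200000000 m/s = 4.585 ms.
Total = 4.598 ms.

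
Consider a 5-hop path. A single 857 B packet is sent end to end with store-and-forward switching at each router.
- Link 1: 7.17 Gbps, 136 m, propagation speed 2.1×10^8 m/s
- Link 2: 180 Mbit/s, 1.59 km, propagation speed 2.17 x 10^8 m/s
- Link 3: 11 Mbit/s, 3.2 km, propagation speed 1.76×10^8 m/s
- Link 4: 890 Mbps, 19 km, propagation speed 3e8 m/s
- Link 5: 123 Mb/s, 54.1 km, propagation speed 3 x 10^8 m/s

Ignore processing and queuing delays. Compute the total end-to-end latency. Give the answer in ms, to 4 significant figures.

0.9956 ms

L = 857 × 8 = 6856 bits.
Transmission delays (L/R per hop): 0.000956206, 0.0380889, 0.623273, 0.00770337, 0.0557398 ms; sum = 0.725761 ms.
Propagation delays (d/s per hop): 0.000647619, 0.00732719, 0.0181818, 0.0633333, 0.180333 ms; sum = 0.269823 ms.
End-to-end = 0.9956 ms.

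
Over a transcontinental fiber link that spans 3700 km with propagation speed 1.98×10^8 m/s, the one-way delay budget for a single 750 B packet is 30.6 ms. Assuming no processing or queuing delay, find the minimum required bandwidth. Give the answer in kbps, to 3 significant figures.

504 kbps

L = 6000 bits.
Propagation delay = 3700000 / 198000000 = 18.6869 ms.
Transmission budget = 30.6 − 18.6869 = 11.9131 ms.
R ≥ L / t_tx = 6000 bits / 0.0119131 s = 504 kbps.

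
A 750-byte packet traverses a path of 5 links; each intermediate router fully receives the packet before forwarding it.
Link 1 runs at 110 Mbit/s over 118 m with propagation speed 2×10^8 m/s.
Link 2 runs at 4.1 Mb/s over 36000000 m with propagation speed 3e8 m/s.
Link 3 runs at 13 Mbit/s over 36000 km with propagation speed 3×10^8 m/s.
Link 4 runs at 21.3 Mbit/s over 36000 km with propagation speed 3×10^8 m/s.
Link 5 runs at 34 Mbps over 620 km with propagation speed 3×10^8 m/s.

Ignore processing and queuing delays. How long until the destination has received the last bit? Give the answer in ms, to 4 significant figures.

L = 750 × 8 = 6000 bits.
Transmission delays (L/R per hop): 0.0545455, 1.46341, 0.461538, 0.28169, 0.176471 ms; sum = 2.43766 ms.
Propagation delays (d/s per hop): 0.00059, 120, 120, 120, 2.06667 ms; sum = 362.067 ms.
End-to-end = 364.5 ms.

364.5 ms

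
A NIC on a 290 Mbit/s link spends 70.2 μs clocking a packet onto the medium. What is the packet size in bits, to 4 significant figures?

L = R × t_tx = 290000000 b/s × 7.02e-05 s = 20358 bits.

20360 bits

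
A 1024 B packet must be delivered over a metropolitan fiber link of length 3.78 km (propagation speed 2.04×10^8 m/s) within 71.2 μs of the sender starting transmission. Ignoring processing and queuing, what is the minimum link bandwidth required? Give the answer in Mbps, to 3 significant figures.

156 Mbps

L = 8192 bits.
Propagation delay = 3780 / 204000000 = 18.5294 μs.
Transmission budget = 71.2 − 18.5294 = 52.6706 μs.
R ≥ L / t_tx = 8192 bits / 5.26706e-05 s = 156 Mbps.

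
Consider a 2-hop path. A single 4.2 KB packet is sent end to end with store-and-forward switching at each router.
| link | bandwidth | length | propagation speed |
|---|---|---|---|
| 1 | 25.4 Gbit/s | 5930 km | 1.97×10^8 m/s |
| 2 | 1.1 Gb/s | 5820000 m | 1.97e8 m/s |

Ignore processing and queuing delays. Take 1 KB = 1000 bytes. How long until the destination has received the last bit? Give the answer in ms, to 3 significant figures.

59.7 ms

L = 33600 bits.
Transmission delays (L/R per hop): 0.00132283, 0.0305455 ms; sum = 0.0318683 ms.
Propagation delays (d/s per hop): 30.1015, 29.5431 ms; sum = 59.6447 ms.
End-to-end = 59.7 ms.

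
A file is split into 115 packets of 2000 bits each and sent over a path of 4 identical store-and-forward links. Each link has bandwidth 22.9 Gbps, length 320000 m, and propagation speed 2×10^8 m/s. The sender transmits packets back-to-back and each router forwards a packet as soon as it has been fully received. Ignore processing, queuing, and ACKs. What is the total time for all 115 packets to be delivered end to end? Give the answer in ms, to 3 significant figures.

6.41 ms

Per-hop transmission t_tx = L/R = 2000/22900000000 = 8.73362e-05 ms.
Per-hop propagation t_prop = 320000/200000000 = 1.6 ms.
Pipeline fill: first packet needs 4·t_tx to clear all hops; remaining 114 packets each add one t_tx.
Total = (4+115-1)·t_tx + 4·t_prop = 118·8.73362e-05 + 4·1.6 = 6.41 ms.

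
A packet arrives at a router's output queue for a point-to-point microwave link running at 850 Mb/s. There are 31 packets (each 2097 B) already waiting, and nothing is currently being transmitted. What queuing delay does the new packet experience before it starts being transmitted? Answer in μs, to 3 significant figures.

Each queued packet: L/R = 16776/850000000 = 19.7365 μs.
31 queued → 611.831 μs.
Queuing delay = 612 μs.

612 μs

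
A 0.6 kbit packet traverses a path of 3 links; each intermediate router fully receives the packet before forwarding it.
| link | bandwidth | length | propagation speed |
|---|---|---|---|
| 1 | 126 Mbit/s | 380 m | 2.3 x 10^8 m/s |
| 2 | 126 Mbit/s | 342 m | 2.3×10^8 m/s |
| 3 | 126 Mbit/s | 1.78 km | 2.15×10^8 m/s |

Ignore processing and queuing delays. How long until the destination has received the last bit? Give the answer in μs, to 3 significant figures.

L = 600 bits.
Transmission delay per hop = L/R = 600/126000000 = 4.7619 μs; 3 hops → 14.2857 μs.
Propagation delays (d/s per hop): 1.65217, 1.48696, 8.27907 μs; sum = 11.4182 μs.
End-to-end = 25.7 μs.

25.7 μs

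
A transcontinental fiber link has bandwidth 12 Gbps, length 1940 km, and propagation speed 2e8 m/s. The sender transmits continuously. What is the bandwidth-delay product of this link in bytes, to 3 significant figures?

14600000 bytes

Propagation delay = 1940000 / 200000000 = 0.0097 s.
BDP = R × t_prop = 12000000000 × 0.0097 = 116400000 bits.
In bytes: 116400000/8 = 14600000 bytes.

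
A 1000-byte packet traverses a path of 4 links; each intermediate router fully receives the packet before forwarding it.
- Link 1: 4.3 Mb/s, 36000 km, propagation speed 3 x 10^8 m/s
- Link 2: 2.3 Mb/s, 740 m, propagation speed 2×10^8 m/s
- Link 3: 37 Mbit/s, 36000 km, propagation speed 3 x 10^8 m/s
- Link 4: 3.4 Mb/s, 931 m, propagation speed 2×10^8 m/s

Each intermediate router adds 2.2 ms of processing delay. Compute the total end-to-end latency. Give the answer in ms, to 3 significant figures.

L = 1000 × 8 = 8000 bits.
Transmission delays (L/R per hop): 1.86047, 3.47826, 0.216216, 2.35294 ms; sum = 7.90788 ms.
Propagation delays (d/s per hop): 120, 0.0037, 120, 0.004655 ms; sum = 240.008 ms.
Processing at 3 router(s): 3 × 2.2 ms = 6.6 ms.
End-to-end = 255 ms.

255 ms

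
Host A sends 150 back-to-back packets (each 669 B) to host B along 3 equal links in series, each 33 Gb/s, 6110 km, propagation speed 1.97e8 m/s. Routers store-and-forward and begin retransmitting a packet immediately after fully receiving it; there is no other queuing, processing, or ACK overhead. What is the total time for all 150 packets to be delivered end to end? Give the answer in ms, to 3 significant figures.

93.1 ms

Per-hop transmission t_tx = L/R = 5352/33000000000 = 0.000162182 ms.
Per-hop propagation t_prop = 6110000/197000000 = 31.0152 ms.
Pipeline fill: first packet needs 3·t_tx to clear all hops; remaining 149 packets each add one t_tx.
Total = (3+150-1)·t_tx + 3·t_prop = 152·0.000162182 + 3·31.0152 = 93.1 ms.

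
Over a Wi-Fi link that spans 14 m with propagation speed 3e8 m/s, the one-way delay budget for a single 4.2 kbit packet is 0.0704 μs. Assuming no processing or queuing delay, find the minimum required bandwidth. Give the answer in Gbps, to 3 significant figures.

177 Gbps

Propagation delay = 14 / 300000000 = 0.0466667 μs.
Transmission budget = 0.0704 − 0.0466667 = 0.0237333 μs.
R ≥ L / t_tx = 4200 bits / 2.37333e-08 s = 177 Gbps.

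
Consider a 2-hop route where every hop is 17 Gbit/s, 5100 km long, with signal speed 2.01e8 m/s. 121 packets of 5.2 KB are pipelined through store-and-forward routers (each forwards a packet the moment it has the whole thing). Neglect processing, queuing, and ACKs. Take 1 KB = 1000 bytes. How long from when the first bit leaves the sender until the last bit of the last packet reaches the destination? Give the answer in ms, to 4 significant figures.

Per-hop transmission t_tx = L/R = 41600/17000000000 = 0.00244706 ms.
Per-hop propagation t_prop = 5100000/2.01e+08 = 25.3731 ms.
Pipeline fill: first packet needs 2·t_tx to clear all hops; remaining 120 packets each add one t_tx.
Total = (2+121-1)·t_tx + 2·t_prop = 122·0.00244706 + 2·25.3731 = 51.04 ms.

51.04 ms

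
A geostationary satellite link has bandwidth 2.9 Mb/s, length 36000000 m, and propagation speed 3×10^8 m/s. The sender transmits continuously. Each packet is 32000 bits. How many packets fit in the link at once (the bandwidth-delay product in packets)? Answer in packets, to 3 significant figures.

Propagation delay = 36000000 / 300000000 = 0.12 s.
BDP = R × t_prop = 2900000 × 0.12 = 348000 bits.
In packets of 32000 bits: 10.9 packets.

10.9 packets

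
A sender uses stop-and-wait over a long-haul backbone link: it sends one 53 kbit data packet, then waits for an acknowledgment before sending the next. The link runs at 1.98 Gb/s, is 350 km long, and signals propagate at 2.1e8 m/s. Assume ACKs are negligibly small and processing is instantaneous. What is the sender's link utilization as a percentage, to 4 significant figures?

0.7966 %

t_tx = L/R = 53000/1980000000 = 2.67677e-05 s.
t_prop = 350000/210000000 = 0.00166667 s; RTT = 0.00333333 s.
Cycle = t_tx + RTT = 0.0033601 s.
Utilization = t_tx / cycle = 2.67677e-05/0.0033601 = 0.7966 %.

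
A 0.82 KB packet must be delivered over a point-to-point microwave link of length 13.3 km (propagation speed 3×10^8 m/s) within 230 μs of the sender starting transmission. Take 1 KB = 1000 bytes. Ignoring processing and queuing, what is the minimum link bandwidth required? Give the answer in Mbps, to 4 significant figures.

L = 6560 bits.
Propagation delay = 13300 / 300000000 = 44.3333 μs.
Transmission budget = 230 − 44.3333 = 185.667 μs.
R ≥ L / t_tx = 6560 bits / 0.000185667 s = 35.33 Mbps.

35.33 Mbps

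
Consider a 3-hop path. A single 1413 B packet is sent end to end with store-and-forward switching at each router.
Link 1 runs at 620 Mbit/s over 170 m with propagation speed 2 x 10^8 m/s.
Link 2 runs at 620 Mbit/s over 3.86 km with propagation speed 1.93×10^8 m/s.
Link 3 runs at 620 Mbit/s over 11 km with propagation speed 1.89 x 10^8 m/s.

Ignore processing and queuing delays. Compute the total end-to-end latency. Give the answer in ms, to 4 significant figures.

0.1337 ms

L = 1413 × 8 = 11304 bits.
Transmission delay per hop = L/R = 11304/620000000 = 0.0182323 ms; 3 hops → 0.0546968 ms.
Propagation delays (d/s per hop): 0.00085, 0.02, 0.0582011 ms; sum = 0.0790511 ms.
End-to-end = 0.1337 ms.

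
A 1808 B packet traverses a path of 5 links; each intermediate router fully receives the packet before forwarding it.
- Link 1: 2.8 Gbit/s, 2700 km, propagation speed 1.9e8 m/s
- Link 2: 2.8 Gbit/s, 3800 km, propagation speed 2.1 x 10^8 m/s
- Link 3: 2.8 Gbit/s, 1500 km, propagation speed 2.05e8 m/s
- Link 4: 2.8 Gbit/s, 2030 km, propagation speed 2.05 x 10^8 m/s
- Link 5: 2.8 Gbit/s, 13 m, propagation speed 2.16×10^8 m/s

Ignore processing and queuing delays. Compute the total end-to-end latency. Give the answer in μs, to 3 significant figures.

L = 1808 × 8 = 14464 bits.
Transmission delay per hop = L/R = 14464/2800000000 = 5.16571 μs; 5 hops → 25.8286 μs.
Propagation delays (d/s per hop): 14210.5, 18095.2, 7317.07, 9902.44, 0.0601852 μs; sum = 49525.3 μs.
End-to-end = 49600 μs.

49600 μs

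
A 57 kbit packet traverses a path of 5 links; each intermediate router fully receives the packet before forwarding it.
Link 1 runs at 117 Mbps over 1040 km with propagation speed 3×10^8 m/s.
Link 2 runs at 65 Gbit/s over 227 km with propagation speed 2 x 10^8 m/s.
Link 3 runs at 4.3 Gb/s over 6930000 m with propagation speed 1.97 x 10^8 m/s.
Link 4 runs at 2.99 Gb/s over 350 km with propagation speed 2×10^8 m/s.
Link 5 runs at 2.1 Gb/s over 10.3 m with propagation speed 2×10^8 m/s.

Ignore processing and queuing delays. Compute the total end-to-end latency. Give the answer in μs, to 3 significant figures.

L = 57000 bits.
Transmission delays (L/R per hop): 487.179, 0.876923, 13.2558, 19.0635, 27.1429 μs; sum = 547.519 μs.
Propagation delays (d/s per hop): 3466.67, 1135, 35177.7, 1750, 0.0515 μs; sum = 41529.4 μs.
End-to-end = 42100 μs.

42100 μs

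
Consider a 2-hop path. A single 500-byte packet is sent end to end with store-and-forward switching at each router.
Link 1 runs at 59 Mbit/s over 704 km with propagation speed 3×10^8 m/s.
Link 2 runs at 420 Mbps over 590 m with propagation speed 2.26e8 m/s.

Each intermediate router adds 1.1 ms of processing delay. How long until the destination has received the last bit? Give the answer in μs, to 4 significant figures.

L = 500 × 8 = 4000 bits.
Transmission delays (L/R per hop): 67.7966, 9.52381 μs; sum = 77.3204 μs.
Propagation delays (d/s per hop): 2346.67, 2.61062 μs; sum = 2349.28 μs.
Processing at 1 router(s): 1 × 1.1 ms = 1100 μs.
End-to-end = 3527 μs.

3527 μs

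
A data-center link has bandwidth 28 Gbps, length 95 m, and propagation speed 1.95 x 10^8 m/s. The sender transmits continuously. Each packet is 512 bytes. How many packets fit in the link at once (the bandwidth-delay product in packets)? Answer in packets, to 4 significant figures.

Propagation delay = 95 / 195000000 = 4.87179e-07 s.
BDP = R × t_prop = 28000000000 × 4.87179e-07 = 13641 bits.
In packets of 4096 bits: 3.330 packets.

3.330 packets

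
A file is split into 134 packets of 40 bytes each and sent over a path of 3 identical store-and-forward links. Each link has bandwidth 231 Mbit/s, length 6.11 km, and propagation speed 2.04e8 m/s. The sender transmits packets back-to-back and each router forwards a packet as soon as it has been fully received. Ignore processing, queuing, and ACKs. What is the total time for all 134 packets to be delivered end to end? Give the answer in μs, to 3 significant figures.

Per-hop transmission t_tx = L/R = 320/231000000 = 1.38528 μs.
Per-hop propagation t_prop = 6110/204000000 = 29.951 μs.
Pipeline fill: first packet needs 3·t_tx to clear all hops; remaining 133 packets each add one t_tx.
Total = (3+134-1)·t_tx + 3·t_prop = 136·1.38528 + 3·29.951 = 278 μs.

278 μs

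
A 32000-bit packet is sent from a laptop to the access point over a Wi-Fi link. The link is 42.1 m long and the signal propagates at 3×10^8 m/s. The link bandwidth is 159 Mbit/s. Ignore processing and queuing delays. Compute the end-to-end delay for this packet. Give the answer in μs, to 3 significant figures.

201 μs

Transmission delay = L/R = 32000 / 159000000 = 201.258 μs.
Propagation delay = d/s = 42.1 m / 300000000 m/s = 0.140333 μs.
Total = 201 μs.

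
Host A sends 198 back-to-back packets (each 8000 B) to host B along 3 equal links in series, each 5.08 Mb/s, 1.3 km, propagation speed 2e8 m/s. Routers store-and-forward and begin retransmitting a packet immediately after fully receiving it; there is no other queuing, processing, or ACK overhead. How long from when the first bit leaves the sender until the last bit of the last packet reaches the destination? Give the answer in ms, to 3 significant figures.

2520 ms

Per-hop transmission t_tx = L/R = 64000/5080000 = 12.5984 ms.
Per-hop propagation t_prop = 1300/200000000 = 0.0065 ms.
Pipeline fill: first packet needs 3·t_tx to clear all hops; remaining 197 packets each add one t_tx.
Total = (3+198-1)·t_tx + 3·t_prop = 200·12.5984 + 3·0.0065 = 2520 ms.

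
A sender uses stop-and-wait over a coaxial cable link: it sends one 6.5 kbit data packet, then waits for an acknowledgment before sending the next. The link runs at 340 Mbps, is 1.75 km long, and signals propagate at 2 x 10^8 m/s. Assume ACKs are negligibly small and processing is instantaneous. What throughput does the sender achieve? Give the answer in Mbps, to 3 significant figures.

178 Mbps

t_tx = L/R = 6500/340000000 = 1.91176e-05 s.
t_prop = 1750/200000000 = 8.75e-06 s; RTT = 1.75e-05 s.
Cycle = t_tx + RTT = 3.66176e-05 s.
Throughput = L / cycle = 6500 / 3.66176e-05 = 178 Mbps.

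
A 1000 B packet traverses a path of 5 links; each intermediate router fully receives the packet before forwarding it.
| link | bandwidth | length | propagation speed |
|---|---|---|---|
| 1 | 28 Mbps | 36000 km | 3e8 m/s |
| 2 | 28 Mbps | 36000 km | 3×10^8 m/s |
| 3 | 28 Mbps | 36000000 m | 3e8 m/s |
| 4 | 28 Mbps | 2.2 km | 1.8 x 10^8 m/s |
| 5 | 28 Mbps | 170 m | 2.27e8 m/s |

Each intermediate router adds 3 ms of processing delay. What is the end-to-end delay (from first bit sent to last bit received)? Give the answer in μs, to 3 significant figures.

L = 1000 × 8 = 8000 bits.
Transmission delay per hop = L/R = 8000/28000000 = 285.714 μs; 5 hops → 1428.57 μs.
Propagation delays (d/s per hop): 120000, 120000, 120000, 12.2222, 0.748899 μs; sum = 360013 μs.
Processing at 4 router(s): 4 × 3 ms = 12000 μs.
End-to-end = 373000 μs.

373000 μs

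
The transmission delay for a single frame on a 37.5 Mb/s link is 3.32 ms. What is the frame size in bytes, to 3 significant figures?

L = R × t_tx = 37500000 b/s × 0.00332 s = 124500 bits.
In bytes: 124500 / 8 = 15600 bytes.

15600 bytes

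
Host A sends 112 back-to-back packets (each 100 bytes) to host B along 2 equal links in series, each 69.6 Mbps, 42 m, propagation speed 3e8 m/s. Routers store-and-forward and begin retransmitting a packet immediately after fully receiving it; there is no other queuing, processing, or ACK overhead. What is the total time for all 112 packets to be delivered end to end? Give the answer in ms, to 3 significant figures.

1.30 ms

Per-hop transmission t_tx = L/R = 800/69600000 = 0.0114943 ms.
Per-hop propagation t_prop = 42/300000000 = 0.00014 ms.
Pipeline fill: first packet needs 2·t_tx to clear all hops; remaining 111 packets each add one t_tx.
Total = (2+112-1)·t_tx + 2·t_prop = 113·0.0114943 + 2·0.00014 = 1.30 ms.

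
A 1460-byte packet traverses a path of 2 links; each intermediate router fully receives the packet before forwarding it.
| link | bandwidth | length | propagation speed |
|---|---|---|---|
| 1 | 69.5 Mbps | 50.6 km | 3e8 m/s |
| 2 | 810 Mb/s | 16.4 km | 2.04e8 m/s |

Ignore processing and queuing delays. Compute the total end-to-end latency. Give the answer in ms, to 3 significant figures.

0.432 ms

L = 1460 × 8 = 11680 bits.
Transmission delays (L/R per hop): 0.168058, 0.0144198 ms; sum = 0.182477 ms.
Propagation delays (d/s per hop): 0.168667, 0.0803922 ms; sum = 0.249059 ms.
End-to-end = 0.432 ms.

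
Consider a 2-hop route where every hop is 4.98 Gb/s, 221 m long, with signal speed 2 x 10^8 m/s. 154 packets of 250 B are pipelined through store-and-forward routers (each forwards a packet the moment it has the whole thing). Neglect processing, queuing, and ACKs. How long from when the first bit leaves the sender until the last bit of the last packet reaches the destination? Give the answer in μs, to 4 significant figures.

64.46 μs

Per-hop transmission t_tx = L/R = 2000/4980000000 = 0.401606 μs.
Per-hop propagation t_prop = 221/200000000 = 1.105 μs.
Pipeline fill: first packet needs 2·t_tx to clear all hops; remaining 153 packets each add one t_tx.
Total = (2+154-1)·t_tx + 2·t_prop = 155·0.401606 + 2·1.105 = 64.46 μs.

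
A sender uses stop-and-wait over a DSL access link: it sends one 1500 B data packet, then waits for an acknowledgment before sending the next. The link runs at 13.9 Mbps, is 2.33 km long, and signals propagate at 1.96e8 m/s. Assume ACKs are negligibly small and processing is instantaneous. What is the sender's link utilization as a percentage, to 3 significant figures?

97.3 %

t_tx = L/R = 12000/13900000 = 0.000863309 s.
t_prop = 2330/196000000 = 1.18878e-05 s; RTT = 2.37755e-05 s.
Cycle = t_tx + RTT = 0.000887085 s.
Utilization = t_tx / cycle = 0.000863309/0.000887085 = 97.3 %.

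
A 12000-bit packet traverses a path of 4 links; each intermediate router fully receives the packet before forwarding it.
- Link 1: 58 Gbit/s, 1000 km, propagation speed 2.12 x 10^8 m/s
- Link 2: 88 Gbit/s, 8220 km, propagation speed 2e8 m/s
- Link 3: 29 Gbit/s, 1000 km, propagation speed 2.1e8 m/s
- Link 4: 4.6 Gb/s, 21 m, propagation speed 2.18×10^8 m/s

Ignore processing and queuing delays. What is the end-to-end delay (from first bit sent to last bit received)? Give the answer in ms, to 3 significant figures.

Transmission delays (L/R per hop): 0.000206897, 0.000136364, 0.000413793, 0.0026087 ms; sum = 0.00336575 ms.
Propagation delays (d/s per hop): 4.71698, 41.1, 4.7619, 9.63303e-05 ms; sum = 50.579 ms.
End-to-end = 50.6 ms.

50.6 ms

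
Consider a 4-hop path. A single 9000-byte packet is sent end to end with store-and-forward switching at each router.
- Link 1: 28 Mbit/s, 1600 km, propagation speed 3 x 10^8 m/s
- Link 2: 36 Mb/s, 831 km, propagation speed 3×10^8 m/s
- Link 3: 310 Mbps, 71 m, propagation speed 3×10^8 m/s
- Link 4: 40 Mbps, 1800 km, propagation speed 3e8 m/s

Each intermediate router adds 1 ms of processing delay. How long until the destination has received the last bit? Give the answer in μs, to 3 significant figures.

23700 μs

L = 9000 × 8 = 72000 bits.
Transmission delays (L/R per hop): 2571.43, 2000, 232.258, 1800 μs; sum = 6603.69 μs.
Propagation delays (d/s per hop): 5333.33, 2770, 0.236667, 6000 μs; sum = 14103.6 μs.
Processing at 3 router(s): 3 × 1 ms = 3000 μs.
End-to-end = 23700 μs.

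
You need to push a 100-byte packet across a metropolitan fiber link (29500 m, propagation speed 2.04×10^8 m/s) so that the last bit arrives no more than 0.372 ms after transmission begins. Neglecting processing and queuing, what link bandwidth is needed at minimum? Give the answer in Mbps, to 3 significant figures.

3.52 Mbps

L = 800 bits.
Propagation delay = 29500 / 204000000 = 0.144608 ms.
Transmission budget = 0.372 − 0.144608 = 0.227392 ms.
R ≥ L / t_tx = 800 bits / 0.000227392 s = 3.52 Mbps.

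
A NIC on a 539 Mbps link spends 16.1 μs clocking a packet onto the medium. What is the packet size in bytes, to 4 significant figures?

L = R × t_tx = 539000000 b/s × 1.61e-05 s = 8677.9 bits.
In bytes: 8677.9 / 8 = 1085 bytes.

1085 bytes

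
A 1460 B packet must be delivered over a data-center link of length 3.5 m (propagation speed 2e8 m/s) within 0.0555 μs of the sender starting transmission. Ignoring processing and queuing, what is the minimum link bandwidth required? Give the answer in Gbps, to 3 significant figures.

L = 11680 bits.
Propagation delay = 3.5 / 200000000 = 0.0175 μs.
Transmission budget = 0.0555 − 0.0175 = 0.038 μs.
R ≥ L / t_tx = 11680 bits / 3.8e-08 s = 307 Gbps.

307 Gbps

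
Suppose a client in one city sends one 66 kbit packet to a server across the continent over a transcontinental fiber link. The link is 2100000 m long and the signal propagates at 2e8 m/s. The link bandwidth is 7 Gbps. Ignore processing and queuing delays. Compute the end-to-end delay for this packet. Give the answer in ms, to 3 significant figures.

10.5 ms

L = 66000 bits.
Transmission delay = L/R = 66000 / 7000000000 = 0.00942857 ms.
Propagation delay = d/s = 2100000 m / 200000000 m/s = 10.5 ms.
Total = 10.5 ms.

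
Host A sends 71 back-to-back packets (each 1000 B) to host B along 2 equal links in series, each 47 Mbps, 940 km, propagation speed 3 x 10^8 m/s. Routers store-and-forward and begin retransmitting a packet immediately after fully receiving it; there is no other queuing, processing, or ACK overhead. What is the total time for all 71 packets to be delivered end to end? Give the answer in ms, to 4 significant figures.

18.52 ms

Per-hop transmission t_tx = L/R = 8000/47000000 = 0.170213 ms.
Per-hop propagation t_prop = 940000/300000000 = 3.13333 ms.
Pipeline fill: first packet needs 2·t_tx to clear all hops; remaining 70 packets each add one t_tx.
Total = (2+71-1)·t_tx + 2·t_prop = 72·0.170213 + 2·3.13333 = 18.52 ms.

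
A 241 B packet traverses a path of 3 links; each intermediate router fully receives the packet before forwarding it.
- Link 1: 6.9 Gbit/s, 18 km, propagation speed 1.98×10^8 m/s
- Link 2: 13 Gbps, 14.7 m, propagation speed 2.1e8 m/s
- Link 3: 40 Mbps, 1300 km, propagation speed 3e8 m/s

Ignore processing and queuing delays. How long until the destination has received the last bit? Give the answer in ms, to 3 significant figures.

4.47 ms

L = 241 × 8 = 1928 bits.
Transmission delays (L/R per hop): 0.00027942, 0.000148308, 0.0482 ms; sum = 0.0486277 ms.
Propagation delays (d/s per hop): 0.0909091, 7e-05, 4.33333 ms; sum = 4.42431 ms.
End-to-end = 4.47 ms.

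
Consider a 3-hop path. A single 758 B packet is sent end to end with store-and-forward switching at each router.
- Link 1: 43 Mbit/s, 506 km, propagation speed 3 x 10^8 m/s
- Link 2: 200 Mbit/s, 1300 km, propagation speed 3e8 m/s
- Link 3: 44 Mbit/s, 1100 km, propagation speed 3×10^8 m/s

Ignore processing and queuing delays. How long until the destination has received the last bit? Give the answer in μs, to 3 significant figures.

L = 758 × 8 = 6064 bits.
Transmission delays (L/R per hop): 141.023, 30.32, 137.818 μs; sum = 309.161 μs.
Propagation delays (d/s per hop): 1686.67, 4333.33, 3666.67 μs; sum = 9686.67 μs.
End-to-end = 10000 μs.

10000 μs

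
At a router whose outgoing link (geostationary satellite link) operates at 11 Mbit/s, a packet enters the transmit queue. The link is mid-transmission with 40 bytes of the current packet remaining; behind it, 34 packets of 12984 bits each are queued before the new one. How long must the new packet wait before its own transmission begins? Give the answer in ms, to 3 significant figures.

Each queued packet: L/R = 12984/11000000 = 1.18036 ms.
34 queued → 40.1324 ms.
Plus remaining 320 bits of current packet: 0.0290909 ms.
Queuing delay = 40.2 ms.

40.2 ms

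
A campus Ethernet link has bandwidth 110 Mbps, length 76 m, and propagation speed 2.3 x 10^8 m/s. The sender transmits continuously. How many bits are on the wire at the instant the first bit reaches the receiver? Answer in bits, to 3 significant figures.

36.3 bits

Propagation delay = 76 / 2.3e+08 = 3.30435e-07 s.
BDP = R × t_prop = 110000000 × 3.30435e-07 = 36.3478 bits.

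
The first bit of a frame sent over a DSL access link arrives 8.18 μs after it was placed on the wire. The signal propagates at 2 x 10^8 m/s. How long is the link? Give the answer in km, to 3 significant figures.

d = s × t_prop = 200000000 × 8.18e-06 = 1.64 km.

1.64 km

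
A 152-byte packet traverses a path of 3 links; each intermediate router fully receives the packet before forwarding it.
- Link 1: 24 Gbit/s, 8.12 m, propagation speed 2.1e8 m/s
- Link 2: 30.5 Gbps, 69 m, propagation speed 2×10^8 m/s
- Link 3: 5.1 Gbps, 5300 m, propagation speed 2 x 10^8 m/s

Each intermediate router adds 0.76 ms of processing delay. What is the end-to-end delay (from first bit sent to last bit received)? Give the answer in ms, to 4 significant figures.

L = 152 × 8 = 1216 bits.
Transmission delays (L/R per hop): 5.06667e-05, 3.98689e-05, 0.000238431 ms; sum = 0.000328967 ms.
Propagation delays (d/s per hop): 3.86667e-05, 0.000345, 0.0265 ms; sum = 0.0268837 ms.
Processing at 2 router(s): 2 × 0.76 ms = 1.52 ms.
End-to-end = 1.547 ms.

1.547 ms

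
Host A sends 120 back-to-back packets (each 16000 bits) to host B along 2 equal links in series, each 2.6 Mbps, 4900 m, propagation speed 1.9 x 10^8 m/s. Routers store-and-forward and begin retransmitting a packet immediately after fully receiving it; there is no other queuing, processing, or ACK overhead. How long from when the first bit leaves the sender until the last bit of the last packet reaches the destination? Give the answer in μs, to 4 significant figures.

744700 μs

Per-hop transmission t_tx = L/R = 16000/2600000 = 6153.85 μs.
Per-hop propagation t_prop = 4900/190000000 = 25.7895 μs.
Pipeline fill: first packet needs 2·t_tx to clear all hops; remaining 119 packets each add one t_tx.
Total = (2+120-1)·t_tx + 2·t_prop = 121·6153.85 + 2·25.7895 = 744700 μs.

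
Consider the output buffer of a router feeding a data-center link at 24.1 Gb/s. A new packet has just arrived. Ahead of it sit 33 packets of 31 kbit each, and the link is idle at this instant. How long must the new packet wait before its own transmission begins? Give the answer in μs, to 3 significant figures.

Each queued packet: L/R = 31000/24100000000 = 1.28631 μs.
33 queued → 42.4481 μs.
Queuing delay = 42.4 μs.

42.4 μs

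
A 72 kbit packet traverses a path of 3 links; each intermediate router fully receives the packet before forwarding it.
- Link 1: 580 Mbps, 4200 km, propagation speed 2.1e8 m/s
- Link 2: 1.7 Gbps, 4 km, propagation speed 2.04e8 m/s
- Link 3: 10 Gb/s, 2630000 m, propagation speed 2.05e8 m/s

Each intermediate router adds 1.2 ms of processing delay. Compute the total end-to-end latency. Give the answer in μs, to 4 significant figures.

35420 μs

L = 72000 bits.
Transmission delays (L/R per hop): 124.138, 42.3529, 7.2 μs; sum = 173.691 μs.
Propagation delays (d/s per hop): 20000, 19.6078, 12829.3 μs; sum = 32848.9 μs.
Processing at 2 router(s): 2 × 1.2 ms = 2400 μs.
End-to-end = 35420 μs.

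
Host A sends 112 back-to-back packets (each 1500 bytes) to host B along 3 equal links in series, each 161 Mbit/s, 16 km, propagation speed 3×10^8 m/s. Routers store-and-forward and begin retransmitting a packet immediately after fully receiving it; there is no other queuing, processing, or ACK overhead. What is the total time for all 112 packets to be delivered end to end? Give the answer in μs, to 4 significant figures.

Per-hop transmission t_tx = L/R = 12000/161000000 = 74.5342 μs.
Per-hop propagation t_prop = 16000/300000000 = 53.3333 μs.
Pipeline fill: first packet needs 3·t_tx to clear all hops; remaining 111 packets each add one t_tx.
Total = (3+112-1)·t_tx + 3·t_prop = 114·74.5342 + 3·53.3333 = 8657 μs.

8657 μs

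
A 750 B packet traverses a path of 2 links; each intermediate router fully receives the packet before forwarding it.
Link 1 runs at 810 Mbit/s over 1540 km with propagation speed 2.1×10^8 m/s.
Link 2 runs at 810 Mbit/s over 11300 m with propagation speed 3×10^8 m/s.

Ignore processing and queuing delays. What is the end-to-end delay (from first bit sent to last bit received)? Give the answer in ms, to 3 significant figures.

7.39 ms

L = 750 × 8 = 6000 bits.
Transmission delay per hop = L/R = 6000/810000000 = 0.00740741 ms; 2 hops → 0.0148148 ms.
Propagation delays (d/s per hop): 7.33333, 0.0376667 ms; sum = 7.371 ms.
End-to-end = 7.39 ms.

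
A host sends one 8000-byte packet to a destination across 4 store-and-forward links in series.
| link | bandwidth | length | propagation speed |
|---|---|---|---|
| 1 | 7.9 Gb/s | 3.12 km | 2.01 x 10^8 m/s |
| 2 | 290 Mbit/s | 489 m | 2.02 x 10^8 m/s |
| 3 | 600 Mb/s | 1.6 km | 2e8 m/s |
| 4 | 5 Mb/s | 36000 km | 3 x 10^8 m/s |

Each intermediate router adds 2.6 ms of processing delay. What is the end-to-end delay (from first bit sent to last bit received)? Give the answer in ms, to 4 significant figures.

141.0 ms

L = 8000 × 8 = 64000 bits.
Transmission delays (L/R per hop): 0.00810127, 0.22069, 0.106667, 12.8 ms; sum = 13.1355 ms.
Propagation delays (d/s per hop): 0.0155224, 0.00242079, 0.008, 120 ms; sum = 120.026 ms.
Processing at 3 router(s): 3 × 2.6 ms = 7.8 ms.
End-to-end = 141.0 ms.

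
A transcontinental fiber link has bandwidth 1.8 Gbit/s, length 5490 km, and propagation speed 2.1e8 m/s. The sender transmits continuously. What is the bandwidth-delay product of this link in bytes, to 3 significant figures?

5880000 bytes

Propagation delay = 5490000 / 210000000 = 0.0261429 s.
BDP = R × t_prop = 1800000000 × 0.0261429 = 47057100 bits.
In bytes: 47057100/8 = 5880000 bytes.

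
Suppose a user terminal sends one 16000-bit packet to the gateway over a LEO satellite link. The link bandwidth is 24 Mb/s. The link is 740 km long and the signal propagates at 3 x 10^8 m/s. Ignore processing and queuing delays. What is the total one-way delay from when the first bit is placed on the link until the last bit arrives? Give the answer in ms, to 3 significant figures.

3.13 ms

Transmission delay = L/R = 16000 / 24000000 = 0.666667 ms.
Propagation delay = d/s = 740000 m / 300000000 m/s = 2.46667 ms.
Total = 3.13 ms.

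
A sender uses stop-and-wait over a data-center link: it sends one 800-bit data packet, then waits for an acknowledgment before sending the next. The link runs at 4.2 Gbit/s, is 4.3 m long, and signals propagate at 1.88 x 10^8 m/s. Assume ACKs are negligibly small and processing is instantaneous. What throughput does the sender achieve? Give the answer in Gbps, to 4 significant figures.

t_tx = L/R = 800/4200000000 = 1.90476e-07 s.
t_prop = 4.3/188000000 = 2.28723e-08 s; RTT = 4.57447e-08 s.
Cycle = t_tx + RTT = 2.36221e-07 s.
Throughput = L / cycle = 800 / 2.36221e-07 = 3.387 Gbps.

3.387 Gbps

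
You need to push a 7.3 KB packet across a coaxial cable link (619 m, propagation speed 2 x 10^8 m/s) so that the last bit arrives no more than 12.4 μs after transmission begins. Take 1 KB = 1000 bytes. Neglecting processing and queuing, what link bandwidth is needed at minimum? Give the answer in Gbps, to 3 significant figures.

L = 58400 bits.
Propagation delay = 619 / 200000000 = 3.095 μs.
Transmission budget = 12.4 − 3.095 = 9.305 μs.
R ≥ L / t_tx = 58400 bits / 9.305e-06 s = 6.28 Gbps.

6.28 Gbps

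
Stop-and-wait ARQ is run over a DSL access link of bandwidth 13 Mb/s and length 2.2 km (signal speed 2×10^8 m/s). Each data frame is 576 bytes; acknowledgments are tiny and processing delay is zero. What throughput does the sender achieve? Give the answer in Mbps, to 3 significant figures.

t_tx = L/R = 4608/13000000 = 0.000354462 s.
t_prop = 2200/200000000 = 1.1e-05 s; RTT = 2.2e-05 s.
Cycle = t_tx + RTT = 0.000376462 s.
Throughput = L / cycle = 4608 / 0.000376462 = 12.2 Mbps.

12.2 Mbps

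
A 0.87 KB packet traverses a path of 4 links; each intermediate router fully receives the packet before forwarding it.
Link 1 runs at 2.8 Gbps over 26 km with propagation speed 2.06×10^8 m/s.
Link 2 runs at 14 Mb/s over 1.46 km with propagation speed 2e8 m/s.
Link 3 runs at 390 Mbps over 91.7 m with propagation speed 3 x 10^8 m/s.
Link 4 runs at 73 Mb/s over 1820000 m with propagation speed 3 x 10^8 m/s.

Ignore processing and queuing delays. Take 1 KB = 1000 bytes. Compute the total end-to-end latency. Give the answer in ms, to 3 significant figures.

L = 6960 bits.
Transmission delays (L/R per hop): 0.00248571, 0.497143, 0.0178462, 0.0953425 ms; sum = 0.612817 ms.
Propagation delays (d/s per hop): 0.126214, 0.0073, 0.000305667, 6.06667 ms; sum = 6.20049 ms.
End-to-end = 6.81 ms.

6.81 ms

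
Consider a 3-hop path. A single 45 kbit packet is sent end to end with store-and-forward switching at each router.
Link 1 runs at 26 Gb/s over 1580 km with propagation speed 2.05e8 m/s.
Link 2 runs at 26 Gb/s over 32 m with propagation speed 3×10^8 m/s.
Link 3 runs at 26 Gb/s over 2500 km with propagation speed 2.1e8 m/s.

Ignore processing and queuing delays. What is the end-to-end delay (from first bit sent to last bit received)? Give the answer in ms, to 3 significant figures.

L = 45000 bits.
Transmission delay per hop = L/R = 45000/26000000000 = 0.00173077 ms; 3 hops → 0.00519231 ms.
Propagation delays (d/s per hop): 7.70732, 0.000106667, 11.9048 ms; sum = 19.6122 ms.
End-to-end = 19.6 ms.

19.6 ms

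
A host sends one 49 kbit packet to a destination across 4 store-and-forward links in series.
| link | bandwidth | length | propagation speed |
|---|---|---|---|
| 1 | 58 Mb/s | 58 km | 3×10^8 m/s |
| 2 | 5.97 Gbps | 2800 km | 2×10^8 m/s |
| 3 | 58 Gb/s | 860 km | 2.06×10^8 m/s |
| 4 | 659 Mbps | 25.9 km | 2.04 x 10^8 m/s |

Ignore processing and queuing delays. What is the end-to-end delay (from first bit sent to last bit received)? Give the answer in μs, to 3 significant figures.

L = 49000 bits.
Transmission delays (L/R per hop): 844.828, 8.20771, 0.844828, 74.3551 μs; sum = 928.235 μs.
Propagation delays (d/s per hop): 193.333, 14000, 4174.76, 126.961 μs; sum = 18495.1 μs.
End-to-end = 19400 μs.

19400 μs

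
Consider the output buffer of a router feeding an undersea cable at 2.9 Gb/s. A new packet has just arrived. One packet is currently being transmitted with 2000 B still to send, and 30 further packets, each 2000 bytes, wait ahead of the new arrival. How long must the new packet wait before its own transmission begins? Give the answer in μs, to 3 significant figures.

171 μs

Each queued packet: L/R = 16000/2900000000 = 5.51724 μs.
30 queued → 165.517 μs.
Plus remaining 16000 bits of current packet: 5.51724 μs.
Queuing delay = 171 μs.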